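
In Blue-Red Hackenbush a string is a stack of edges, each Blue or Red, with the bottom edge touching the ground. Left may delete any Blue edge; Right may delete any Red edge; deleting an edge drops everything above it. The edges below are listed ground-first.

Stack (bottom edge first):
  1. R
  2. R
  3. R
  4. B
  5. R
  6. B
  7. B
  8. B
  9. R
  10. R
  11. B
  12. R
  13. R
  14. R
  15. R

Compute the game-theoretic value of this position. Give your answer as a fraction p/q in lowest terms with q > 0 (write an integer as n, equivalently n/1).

Recurse on prefixes of the 15-edge string R R R B R B B B R R B R R R R:
step 1: add R to get R; options L={ none } R={ 0 } gives -1
step 2: add R to get RR; options L={ none } R={ -1 0 } gives -2
step 3: add R to get RRR; options L={ none } R={ -2 -1 0 } gives -3
step 4: add B to get RRRB; options L={ -3 } R={ -2 -1 0 } gives -5/2
step 5: add R to get RRRBR; options L={ -3 } R={ -5/2 -2 -1 0 } gives -11/4
step 6: add B to get RRRBRB; options L={ -3 -11/4 } R={ -5/2 -2 -1 0 } gives -21/8
step 7: add B to get RRRBRBB; options L={ -3 -11/4 -21/8 } R={ -5/2 -2 -1 0 } gives -41/16
step 8: add B to get RRRBRBBB; options L={ -3 -11/4 -21/8 -41/16 } R={ -5/2 -2 -1 0 } gives -81/32
step 9: add R to get RRRBRBBBR; options L={ -3 -11/4 -21/8 -41/16 } R={ -81/32 -5/2 -2 -1 0 } gives -163/64
step 10: add R to get RRRBRBBBRR; options L={ -3 -11/4 -21/8 -41/16 } R={ -163/64 -81/32 -5/2 -2 -1 0 } gives -327/128
step 11: add B to get RRRBRBBBRRB; options L={ -3 -11/4 -21/8 -41/16 -327/128 } R={ -163/64 -81/32 -5/2 -2 -1 0 } gives -653/256
step 12: add R to get RRRBRBBBRRBR; options L={ -3 -11/4 -21/8 -41/16 -327/128 } R={ -653/256 -163/64 -81/32 -5/2 -2 -1 0 } gives -1307/512
step 13: add R to get RRRBRBBBRRBRR; options L={ -3 -11/4 -21/8 -41/16 -327/128 } R={ -1307/512 -653/256 -163/64 -81/32 -5/2 -2 -1 0 } gives -2615/1024
step 14: add R to get RRRBRBBBRRBRRR; options L={ -3 -11/4 -21/8 -41/16 -327/128 } R={ -2615/1024 -1307/512 -653/256 -163/64 -81/32 -5/2 -2 -1 0 } gives -5231/2048
step 15: add R to get RRRBRBBBRRBRRRR; options L={ -3 -11/4 -21/8 -41/16 -327/128 } R={ -5231/2048 -2615/1024 -1307/512 -653/256 -163/64 -81/32 -5/2 -2 -1 0 } gives -10463/4096

-10463/4096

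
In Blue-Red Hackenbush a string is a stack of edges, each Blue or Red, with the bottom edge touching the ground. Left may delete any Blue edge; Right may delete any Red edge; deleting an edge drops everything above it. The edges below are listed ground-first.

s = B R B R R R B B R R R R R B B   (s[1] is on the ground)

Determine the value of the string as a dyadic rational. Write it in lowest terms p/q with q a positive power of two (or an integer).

8967/16384

Build value(s[:k]) for k = 1..15, string s = B R B R R R B B R R R R R B B.
edge 1 of 15 (B): { 0 | · } — 1
edge 2 of 15 (R): { 0 | 1 } — 1/2
edge 3 of 15 (B): { 0, 1/2 | 1 } — 3/4
edge 4 of 15 (R): { 0, 1/2 | 3/4, 1 } — 5/8
edge 5 of 15 (R): { 0, 1/2 | 5/8, 3/4, 1 } — 9/16
edge 6 of 15 (R): { 0, 1/2 | 9/16, 5/8, 3/4, 1 } — 17/32
edge 7 of 15 (B): { 0, 1/2, 17/32 | 9/16, 5/8, 3/4, 1 } — 35/64
edge 8 of 15 (B): { 0, 1/2, 17/32, 35/64 | 9/16, 5/8, 3/4, 1 } — 71/128
edge 9 of 15 (R): { 0, 1/2, 17/32, 35/64 | 71/128, 9/16, 5/8, 3/4, 1 } — 141/256
edge 10 of 15 (R): { 0, 1/2, 17/32, 35/64 | 141/256, 71/128, 9/16, 5/8, 3/4, 1 } — 281/512
edge 11 of 15 (R): { 0, 1/2, 17/32, 35/64 | 281/512, 141/256, 71/128, 9/16, 5/8, 3/4, 1 } — 561/1024
edge 12 of 15 (R): { 0, 1/2, 17/32, 35/64 | 561/1024, 281/512, 141/256, 71/128, 9/16, 5/8, 3/4, 1 } — 1121/2048
edge 13 of 15 (R): { 0, 1/2, 17/32, 35/64 | 1121/2048, 561/1024, 281/512, 141/256, 71/128, 9/16, 5/8, 3/4, 1 } — 2241/4096
edge 14 of 15 (B): { 0, 1/2, 17/32, 35/64, 2241/4096 | 1121/2048, 561/1024, 281/512, 141/256, 71/128, 9/16, 5/8, 3/4, 1 } — 4483/8192
edge 15 of 15 (B): { 0, 1/2, 17/32, 35/64, 2241/4096, 4483/8192 | 1121/2048, 561/1024, 281/512, 141/256, 71/128, 9/16, 5/8, 3/4, 1 } — 8967/16384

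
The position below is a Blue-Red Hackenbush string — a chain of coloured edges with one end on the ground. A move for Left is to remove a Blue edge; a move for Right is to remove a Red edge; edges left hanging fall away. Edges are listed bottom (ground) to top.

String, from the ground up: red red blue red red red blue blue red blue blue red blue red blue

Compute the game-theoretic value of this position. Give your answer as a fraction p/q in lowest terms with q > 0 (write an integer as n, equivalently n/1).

-15509/8192

v(r) = {  | 0 } → -1
v(rr) = {  | -1 0 } → -2
v(rrb) = { -2 | -1 0 } → -3/2
v(rrbr) = { -2 | -3/2 -1 0 } → -7/4
v(rrbrr) = { -2 | -7/4 -3/2 -1 0 } → -15/8
v(rrbrrr) = { -2 | -15/8 -7/4 -3/2 -1 0 } → -31/16
v(rrbrrrb) = { -2 -31/16 | -15/8 -7/4 -3/2 -1 0 } → -61/32
v(rrbrrrbb) = { -2 -31/16 -61/32 | -15/8 -7/4 -3/2 -1 0 } → -121/64
v(rrbrrrbbr) = { -2 -31/16 -61/32 | -121/64 -15/8 -7/4 -3/2 -1 0 } → -243/128
v(rrbrrrbbrb) = { -2 -31/16 -61/32 -243/128 | -121/64 -15/8 -7/4 -3/2 -1 0 } → -485/256
v(rrbrrrbbrbb) = { -2 -31/16 -61/32 -243/128 -485/256 | -121/64 -15/8 -7/4 -3/2 -1 0 } → -969/512
v(rrbrrrbbrbbr) = { -2 -31/16 -61/32 -243/128 -485/256 | -969/512 -121/64 -15/8 -7/4 -3/2 -1 0 } → -1939/1024
v(rrbrrrbbrbbrb) = { -2 -31/16 -61/32 -243/128 -485/256 -1939/1024 | -969/512 -121/64 -15/8 -7/4 -3/2 -1 0 } → -3877/2048
v(rrbrrrbbrbbrbr) = { -2 -31/16 -61/32 -243/128 -485/256 -1939/1024 | -3877/2048 -969/512 -121/64 -15/8 -7/4 -3/2 -1 0 } → -7755/4096
v(rrbrrrbbrbbrbrb) = { -2 -31/16 -61/32 -243/128 -485/256 -1939/1024 -7755/4096 | -3877/2048 -969/512 -121/64 -15/8 -7/4 -3/2 -1 0 } → -15509/8192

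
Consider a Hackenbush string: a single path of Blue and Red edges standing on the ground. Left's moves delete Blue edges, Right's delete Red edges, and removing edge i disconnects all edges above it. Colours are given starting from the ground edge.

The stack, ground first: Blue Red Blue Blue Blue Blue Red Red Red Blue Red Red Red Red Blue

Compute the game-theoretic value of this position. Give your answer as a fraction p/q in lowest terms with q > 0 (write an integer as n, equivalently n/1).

Prefix values for Blue Red Blue Blue Blue Blue Red Red Red Blue Red Red Red Red Blue via {L|R} + simplicity:
1 of 15 · B · max L 0 · min R +∞ so 1
2 of 15 · BR · max L 0 · min R 1 so 1/2
3 of 15 · BRB · max L 1/2 · min R 1 so 3/4
4 of 15 · BRBB · max L 3/4 · min R 1 so 7/8
5 of 15 · BRBBB · max L 7/8 · min R 1 so 15/16
6 of 15 · BRBBBB · max L 15/16 · min R 1 so 31/32
7 of 15 · BRBBBBR · max L 15/16 · min R 31/32 so 61/64
8 of 15 · BRBBBBRR · max L 15/16 · min R 61/64 so 121/128
9 of 15 · BRBBBBRRR · max L 15/16 · min R 121/128 so 241/256
10 of 15 · BRBBBBRRRB · max L 241/256 · min R 121/128 so 483/512
11 of 15 · BRBBBBRRRBR · max L 241/256 · min R 483/512 so 965/1024
12 of 15 · BRBBBBRRRBRR · max L 241/256 · min R 965/1024 so 1929/2048
13 of 15 · BRBBBBRRRBRRR · max L 241/256 · min R 1929/2048 so 3857/4096
14 of 15 · BRBBBBRRRBRRRR · max L 241/256 · min R 3857/4096 so 7713/8192
15 of 15 · BRBBBBRRRBRRRRB · max L 7713/8192 · min R 3857/4096 so 15427/16384

15427/16384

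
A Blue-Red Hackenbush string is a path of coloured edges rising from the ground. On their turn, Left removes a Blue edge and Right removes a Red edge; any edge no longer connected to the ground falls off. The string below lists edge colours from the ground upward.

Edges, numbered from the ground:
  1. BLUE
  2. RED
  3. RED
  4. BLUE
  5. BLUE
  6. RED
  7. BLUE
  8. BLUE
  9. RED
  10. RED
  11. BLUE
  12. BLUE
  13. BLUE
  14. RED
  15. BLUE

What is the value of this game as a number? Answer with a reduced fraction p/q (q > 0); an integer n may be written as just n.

Build value(s[:k]) for k = 1..15, string s = BLUE RED RED BLUE BLUE RED BLUE BLUE RED RED BLUE BLUE BLUE RED BLUE.
value_1 [B]  L=[0]  R=[∅]  => 1
value_2 [BR]  L=[0]  R=[1]  => 1/2
value_3 [BRR]  L=[0]  R=[1/2,1]  => 1/4
value_4 [BRRB]  L=[0,1/4]  R=[1/2,1]  => 3/8
value_5 [BRRBB]  L=[0,1/4,3/8]  R=[1/2,1]  => 7/16
value_6 [BRRBBR]  L=[0,1/4,3/8]  R=[7/16,1/2,1]  => 13/32
value_7 [BRRBBRB]  L=[0,1/4,3/8,13/32]  R=[7/16,1/2,1]  => 27/64
value_8 [BRRBBRBB]  L=[0,1/4,3/8,13/32,27/64]  R=[7/16,1/2,1]  => 55/128
value_9 [BRRBBRBBR]  L=[0,1/4,3/8,13/32,27/64]  R=[55/128,7/16,1/2,1]  => 109/256
value_10 [BRRBBRBBRR]  L=[0,1/4,3/8,13/32,27/64]  R=[109/256,55/128,7/16,1/2,1]  => 217/512
value_11 [BRRBBRBBRRB]  L=[0,1/4,3/8,13/32,27/64,217/512]  R=[109/256,55/128,7/16,1/2,1]  => 435/1024
value_12 [BRRBBRBBRRBB]  L=[0,1/4,3/8,13/32,27/64,217/512,435/1024]  R=[109/256,55/128,7/16,1/2,1]  => 871/2048
value_13 [BRRBBRBBRRBBB]  L=[0,1/4,3/8,13/32,27/64,217/512,435/1024,871/2048]  R=[109/256,55/128,7/16,1/2,1]  => 1743/4096
value_14 [BRRBBRBBRRBBBR]  L=[0,1/4,3/8,13/32,27/64,217/512,435/1024,871/2048]  R=[1743/4096,109/256,55/128,7/16,1/2,1]  => 3485/8192
value_15 [BRRBBRBBRRBBBRB]  L=[0,1/4,3/8,13/32,27/64,217/512,435/1024,871/2048,3485/8192]  R=[1743/4096,109/256,55/128,7/16,1/2,1]  => 6971/16384

6971/16384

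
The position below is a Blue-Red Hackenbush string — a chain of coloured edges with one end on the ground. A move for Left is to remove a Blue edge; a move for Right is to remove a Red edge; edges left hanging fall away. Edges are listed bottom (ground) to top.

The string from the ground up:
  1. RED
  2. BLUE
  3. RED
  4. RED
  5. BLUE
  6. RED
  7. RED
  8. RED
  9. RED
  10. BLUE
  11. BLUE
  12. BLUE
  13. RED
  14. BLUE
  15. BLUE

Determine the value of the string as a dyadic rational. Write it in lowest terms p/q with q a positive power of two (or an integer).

-14217/16384

step 1: add RED to get R; options L={ · } R={ 0 } — -1
step 2: add BLUE to get RB; options L={ -1 } R={ 0 } — -1/2
step 3: add RED to get RBR; options L={ -1 } R={ -1/2, 0 } — -3/4
step 4: add RED to get RBRR; options L={ -1 } R={ -3/4, -1/2, 0 } — -7/8
step 5: add BLUE to get RBRRB; options L={ -1, -7/8 } R={ -3/4, -1/2, 0 } — -13/16
step 6: add RED to get RBRRBR; options L={ -1, -7/8 } R={ -13/16, -3/4, -1/2, 0 } — -27/32
step 7: add RED to get RBRRBRR; options L={ -1, -7/8 } R={ -27/32, -13/16, -3/4, -1/2, 0 } — -55/64
step 8: add RED to get RBRRBRRR; options L={ -1, -7/8 } R={ -55/64, -27/32, -13/16, -3/4, -1/2, 0 } — -111/128
step 9: add RED to get RBRRBRRRR; options L={ -1, -7/8 } R={ -111/128, -55/64, -27/32, -13/16, -3/4, -1/2, 0 } — -223/256
step 10: add BLUE to get RBRRBRRRRB; options L={ -1, -7/8, -223/256 } R={ -111/128, -55/64, -27/32, -13/16, -3/4, -1/2, 0 } — -445/512
step 11: add BLUE to get RBRRBRRRRBB; options L={ -1, -7/8, -223/256, -445/512 } R={ -111/128, -55/64, -27/32, -13/16, -3/4, -1/2, 0 } — -889/1024
step 12: add BLUE to get RBRRBRRRRBBB; options L={ -1, -7/8, -223/256, -445/512, -889/1024 } R={ -111/128, -55/64, -27/32, -13/16, -3/4, -1/2, 0 } — -1777/2048
step 13: add RED to get RBRRBRRRRBBBR; options L={ -1, -7/8, -223/256, -445/512, -889/1024 } R={ -1777/2048, -111/128, -55/64, -27/32, -13/16, -3/4, -1/2, 0 } — -3555/4096
step 14: add BLUE to get RBRRBRRRRBBBRB; options L={ -1, -7/8, -223/256, -445/512, -889/1024, -3555/4096 } R={ -1777/2048, -111/128, -55/64, -27/32, -13/16, -3/4, -1/2, 0 } — -7109/8192
step 15: add BLUE to get RBRRBRRRRBBBRBB; options L={ -1, -7/8, -223/256, -445/512, -889/1024, -3555/4096, -7109/8192 } R={ -1777/2048, -111/128, -55/64, -27/32, -13/16, -3/4, -1/2, 0 } — -14217/16384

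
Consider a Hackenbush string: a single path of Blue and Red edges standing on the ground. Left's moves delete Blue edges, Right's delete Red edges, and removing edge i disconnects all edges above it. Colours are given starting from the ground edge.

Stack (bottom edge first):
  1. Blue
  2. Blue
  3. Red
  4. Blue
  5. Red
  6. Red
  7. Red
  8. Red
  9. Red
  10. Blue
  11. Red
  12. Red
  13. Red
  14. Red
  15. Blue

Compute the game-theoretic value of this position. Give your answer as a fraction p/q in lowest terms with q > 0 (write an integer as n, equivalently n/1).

Build value(s[:k]) for k = 1..15, string s = Blue Blue Red Blue Red Red Red Red Red Blue Red Red Red Red Blue.
1 of 15 · B · max L 0 · min R +∞ — 1
2 of 15 · BB · max L 1 · min R +∞ — 2
3 of 15 · BBR · max L 1 · min R 2 — 3/2
4 of 15 · BBRB · max L 3/2 · min R 2 — 7/4
5 of 15 · BBRBR · max L 3/2 · min R 7/4 — 13/8
6 of 15 · BBRBRR · max L 3/2 · min R 13/8 — 25/16
7 of 15 · BBRBRRR · max L 3/2 · min R 25/16 — 49/32
8 of 15 · BBRBRRRR · max L 3/2 · min R 49/32 — 97/64
9 of 15 · BBRBRRRRR · max L 3/2 · min R 97/64 — 193/128
10 of 15 · BBRBRRRRRB · max L 193/128 · min R 97/64 — 387/256
11 of 15 · BBRBRRRRRBR · max L 193/128 · min R 387/256 — 773/512
12 of 15 · BBRBRRRRRBRR · max L 193/128 · min R 773/512 — 1545/1024
13 of 15 · BBRBRRRRRBRRR · max L 193/128 · min R 1545/1024 — 3089/2048
14 of 15 · BBRBRRRRRBRRRR · max L 193/128 · min R 3089/2048 — 6177/4096
15 of 15 · BBRBRRRRRBRRRRB · max L 6177/4096 · min R 3089/2048 — 12355/8192

12355/8192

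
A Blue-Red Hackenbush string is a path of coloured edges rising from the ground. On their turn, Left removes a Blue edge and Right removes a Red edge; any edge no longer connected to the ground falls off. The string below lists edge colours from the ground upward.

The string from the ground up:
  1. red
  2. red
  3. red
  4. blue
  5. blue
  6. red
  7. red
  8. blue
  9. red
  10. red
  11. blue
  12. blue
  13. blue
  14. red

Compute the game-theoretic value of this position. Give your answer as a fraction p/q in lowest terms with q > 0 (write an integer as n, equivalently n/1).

Recurse on prefixes of the 14-edge string red red red blue blue red red blue red red blue blue blue red:
value_1 [r]  L=[(no moves)]  R=[0]  so -1
value_2 [rr]  L=[(no moves)]  R=[-1; 0]  so -2
value_3 [rrr]  L=[(no moves)]  R=[-2; -1; 0]  so -3
value_4 [rrrb]  L=[-3]  R=[-2; -1; 0]  so -5/2
value_5 [rrrbb]  L=[-3; -5/2]  R=[-2; -1; 0]  so -9/4
value_6 [rrrbbr]  L=[-3; -5/2]  R=[-9/4; -2; -1; 0]  so -19/8
value_7 [rrrbbrr]  L=[-3; -5/2]  R=[-19/8; -9/4; -2; -1; 0]  so -39/16
value_8 [rrrbbrrb]  L=[-3; -5/2; -39/16]  R=[-19/8; -9/4; -2; -1; 0]  so -77/32
value_9 [rrrbbrrbr]  L=[-3; -5/2; -39/16]  R=[-77/32; -19/8; -9/4; -2; -1; 0]  so -155/64
value_10 [rrrbbrrbrr]  L=[-3; -5/2; -39/16]  R=[-155/64; -77/32; -19/8; -9/4; -2; -1; 0]  so -311/128
value_11 [rrrbbrrbrrb]  L=[-3; -5/2; -39/16; -311/128]  R=[-155/64; -77/32; -19/8; -9/4; -2; -1; 0]  so -621/256
value_12 [rrrbbrrbrrbb]  L=[-3; -5/2; -39/16; -311/128; -621/256]  R=[-155/64; -77/32; -19/8; -9/4; -2; -1; 0]  so -1241/512
value_13 [rrrbbrrbrrbbb]  L=[-3; -5/2; -39/16; -311/128; -621/256; -1241/512]  R=[-155/64; -77/32; -19/8; -9/4; -2; -1; 0]  so -2481/1024
value_14 [rrrbbrrbrrbbbr]  L=[-3; -5/2; -39/16; -311/128; -621/256; -1241/512]  R=[-2481/1024; -155/64; -77/32; -19/8; -9/4; -2; -1; 0]  so -4963/2048

-4963/2048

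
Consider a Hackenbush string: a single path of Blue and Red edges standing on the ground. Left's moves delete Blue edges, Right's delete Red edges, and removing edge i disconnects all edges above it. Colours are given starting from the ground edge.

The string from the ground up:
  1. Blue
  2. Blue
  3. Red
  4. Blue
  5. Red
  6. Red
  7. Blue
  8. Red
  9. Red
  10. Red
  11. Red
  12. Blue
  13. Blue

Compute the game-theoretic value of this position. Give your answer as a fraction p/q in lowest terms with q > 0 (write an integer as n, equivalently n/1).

3207/2048

Build value(s[:k]) for k = 1..13, string s = Blue Blue Red Blue Red Red Blue Red Red Red Red Blue Blue.
1 of 13 · B · max L 0 · min R +∞ gives 1
2 of 13 · BB · max L 1 · min R +∞ gives 2
3 of 13 · BBR · max L 1 · min R 2 gives 3/2
4 of 13 · BBRB · max L 3/2 · min R 2 gives 7/4
5 of 13 · BBRBR · max L 3/2 · min R 7/4 gives 13/8
6 of 13 · BBRBRR · max L 3/2 · min R 13/8 gives 25/16
7 of 13 · BBRBRRB · max L 25/16 · min R 13/8 gives 51/32
8 of 13 · BBRBRRBR · max L 25/16 · min R 51/32 gives 101/64
9 of 13 · BBRBRRBRR · max L 25/16 · min R 101/64 gives 201/128
10 of 13 · BBRBRRBRRR · max L 25/16 · min R 201/128 gives 401/256
11 of 13 · BBRBRRBRRRR · max L 25/16 · min R 401/256 gives 801/512
12 of 13 · BBRBRRBRRRRB · max L 801/512 · min R 401/256 gives 1603/1024
13 of 13 · BBRBRRBRRRRBB · max L 1603/1024 · min R 401/256 gives 3207/2048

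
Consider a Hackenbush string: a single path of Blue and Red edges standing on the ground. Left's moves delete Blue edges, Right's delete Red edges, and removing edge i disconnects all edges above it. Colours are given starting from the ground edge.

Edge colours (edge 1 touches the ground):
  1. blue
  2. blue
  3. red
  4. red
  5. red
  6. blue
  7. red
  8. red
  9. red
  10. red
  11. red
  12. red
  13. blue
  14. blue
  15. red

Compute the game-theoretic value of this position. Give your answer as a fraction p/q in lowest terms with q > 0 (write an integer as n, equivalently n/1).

val(b) = { 0 | — } = 1
val(bb) = { 0; 1 | — } = 2
val(bbr) = { 0; 1 | 2 } = 3/2
val(bbrr) = { 0; 1 | 3/2; 2 } = 5/4
val(bbrrr) = { 0; 1 | 5/4; 3/2; 2 } = 9/8
val(bbrrrb) = { 0; 1; 9/8 | 5/4; 3/2; 2 } = 19/16
val(bbrrrbr) = { 0; 1; 9/8 | 19/16; 5/4; 3/2; 2 } = 37/32
val(bbrrrbrr) = { 0; 1; 9/8 | 37/32; 19/16; 5/4; 3/2; 2 } = 73/64
val(bbrrrbrrr) = { 0; 1; 9/8 | 73/64; 37/32; 19/16; 5/4; 3/2; 2 } = 145/128
val(bbrrrbrrrr) = { 0; 1; 9/8 | 145/128; 73/64; 37/32; 19/16; 5/4; 3/2; 2 } = 289/256
val(bbrrrbrrrrr) = { 0; 1; 9/8 | 289/256; 145/128; 73/64; 37/32; 19/16; 5/4; 3/2; 2 } = 577/512
val(bbrrrbrrrrrr) = { 0; 1; 9/8 | 577/512; 289/256; 145/128; 73/64; 37/32; 19/16; 5/4; 3/2; 2 } = 1153/1024
val(bbrrrbrrrrrrb) = { 0; 1; 9/8; 1153/1024 | 577/512; 289/256; 145/128; 73/64; 37/32; 19/16; 5/4; 3/2; 2 } = 2307/2048
val(bbrrrbrrrrrrbb) = { 0; 1; 9/8; 1153/1024; 2307/2048 | 577/512; 289/256; 145/128; 73/64; 37/32; 19/16; 5/4; 3/2; 2 } = 4615/4096
val(bbrrrbrrrrrrbbr) = { 0; 1; 9/8; 1153/1024; 2307/2048 | 4615/4096; 577/512; 289/256; 145/128; 73/64; 37/32; 19/16; 5/4; 3/2; 2 } = 9229/8192

9229/8192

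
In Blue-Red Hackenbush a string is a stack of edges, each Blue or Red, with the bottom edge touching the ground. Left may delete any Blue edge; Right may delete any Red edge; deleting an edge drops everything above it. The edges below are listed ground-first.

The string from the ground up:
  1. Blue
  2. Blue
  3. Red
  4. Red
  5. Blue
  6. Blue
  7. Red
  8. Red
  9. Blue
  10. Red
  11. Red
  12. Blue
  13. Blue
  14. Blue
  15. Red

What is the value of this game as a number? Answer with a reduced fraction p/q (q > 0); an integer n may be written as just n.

11421/8192

g(B) = { 0 | — } so 1
g(BB) = { 0; 1 | — } so 2
g(BBR) = { 0; 1 | 2 } so 3/2
g(BBRR) = { 0; 1 | 3/2; 2 } so 5/4
g(BBRRB) = { 0; 1; 5/4 | 3/2; 2 } so 11/8
g(BBRRBB) = { 0; 1; 5/4; 11/8 | 3/2; 2 } so 23/16
g(BBRRBBR) = { 0; 1; 5/4; 11/8 | 23/16; 3/2; 2 } so 45/32
g(BBRRBBRR) = { 0; 1; 5/4; 11/8 | 45/32; 23/16; 3/2; 2 } so 89/64
g(BBRRBBRRB) = { 0; 1; 5/4; 11/8; 89/64 | 45/32; 23/16; 3/2; 2 } so 179/128
g(BBRRBBRRBR) = { 0; 1; 5/4; 11/8; 89/64 | 179/128; 45/32; 23/16; 3/2; 2 } so 357/256
g(BBRRBBRRBRR) = { 0; 1; 5/4; 11/8; 89/64 | 357/256; 179/128; 45/32; 23/16; 3/2; 2 } so 713/512
g(BBRRBBRRBRRB) = { 0; 1; 5/4; 11/8; 89/64; 713/512 | 357/256; 179/128; 45/32; 23/16; 3/2; 2 } so 1427/1024
g(BBRRBBRRBRRBB) = { 0; 1; 5/4; 11/8; 89/64; 713/512; 1427/1024 | 357/256; 179/128; 45/32; 23/16; 3/2; 2 } so 2855/2048
g(BBRRBBRRBRRBBB) = { 0; 1; 5/4; 11/8; 89/64; 713/512; 1427/1024; 2855/2048 | 357/256; 179/128; 45/32; 23/16; 3/2; 2 } so 5711/4096
g(BBRRBBRRBRRBBBR) = { 0; 1; 5/4; 11/8; 89/64; 713/512; 1427/1024; 2855/2048 | 5711/4096; 357/256; 179/128; 45/32; 23/16; 3/2; 2 } so 11421/8192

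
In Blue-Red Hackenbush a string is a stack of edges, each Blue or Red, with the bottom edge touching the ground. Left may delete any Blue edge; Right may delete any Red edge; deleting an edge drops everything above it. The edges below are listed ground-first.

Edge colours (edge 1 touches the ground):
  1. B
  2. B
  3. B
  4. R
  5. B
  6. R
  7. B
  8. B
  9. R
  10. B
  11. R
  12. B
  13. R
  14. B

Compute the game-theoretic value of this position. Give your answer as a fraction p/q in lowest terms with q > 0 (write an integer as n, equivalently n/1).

Prefix values for B B B R B R B B R B R B R B via {L|R} + simplicity:
edge 1 of 14 (B): { 0 | — } so 1
edge 2 of 14 (B): { 0,1 | — } so 2
edge 3 of 14 (B): { 0,1,2 | — } so 3
edge 4 of 14 (R): { 0,1,2 | 3 } so 5/2
edge 5 of 14 (B): { 0,1,2,5/2 | 3 } so 11/4
edge 6 of 14 (R): { 0,1,2,5/2 | 11/4,3 } so 21/8
edge 7 of 14 (B): { 0,1,2,5/2,21/8 | 11/4,3 } so 43/16
edge 8 of 14 (B): { 0,1,2,5/2,21/8,43/16 | 11/4,3 } so 87/32
edge 9 of 14 (R): { 0,1,2,5/2,21/8,43/16 | 87/32,11/4,3 } so 173/64
edge 10 of 14 (B): { 0,1,2,5/2,21/8,43/16,173/64 | 87/32,11/4,3 } so 347/128
edge 11 of 14 (R): { 0,1,2,5/2,21/8,43/16,173/64 | 347/128,87/32,11/4,3 } so 693/256
edge 12 of 14 (B): { 0,1,2,5/2,21/8,43/16,173/64,693/256 | 347/128,87/32,11/4,3 } so 1387/512
edge 13 of 14 (R): { 0,1,2,5/2,21/8,43/16,173/64,693/256 | 1387/512,347/128,87/32,11/4,3 } so 2773/1024
edge 14 of 14 (B): { 0,1,2,5/2,21/8,43/16,173/64,693/256,2773/1024 | 1387/512,347/128,87/32,11/4,3 } so 5547/2048

5547/2048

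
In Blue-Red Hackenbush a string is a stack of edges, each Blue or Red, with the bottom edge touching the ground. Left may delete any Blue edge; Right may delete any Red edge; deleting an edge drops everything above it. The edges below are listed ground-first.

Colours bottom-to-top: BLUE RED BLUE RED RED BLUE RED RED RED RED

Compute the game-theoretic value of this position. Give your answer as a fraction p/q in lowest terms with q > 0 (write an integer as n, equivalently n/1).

1 of 10 · B · max L 0 · min R +∞ => 1
2 of 10 · BR · max L 0 · min R 1 => 1/2
3 of 10 · BRB · max L 1/2 · min R 1 => 3/4
4 of 10 · BRBR · max L 1/2 · min R 3/4 => 5/8
5 of 10 · BRBRR · max L 1/2 · min R 5/8 => 9/16
6 of 10 · BRBRRB · max L 9/16 · min R 5/8 => 19/32
7 of 10 · BRBRRBR · max L 9/16 · min R 19/32 => 37/64
8 of 10 · BRBRRBRR · max L 9/16 · min R 37/64 => 73/128
9 of 10 · BRBRRBRRR · max L 9/16 · min R 73/128 => 145/256
10 of 10 · BRBRRBRRRR · max L 9/16 · min R 145/256 => 289/512

289/512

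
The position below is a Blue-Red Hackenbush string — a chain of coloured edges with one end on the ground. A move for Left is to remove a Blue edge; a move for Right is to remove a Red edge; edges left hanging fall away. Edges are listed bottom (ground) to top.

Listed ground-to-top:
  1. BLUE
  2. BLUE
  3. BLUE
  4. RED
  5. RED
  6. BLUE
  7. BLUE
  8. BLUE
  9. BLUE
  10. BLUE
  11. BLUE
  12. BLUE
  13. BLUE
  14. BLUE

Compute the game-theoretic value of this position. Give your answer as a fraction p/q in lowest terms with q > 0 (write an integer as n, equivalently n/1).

5119/2048

val_1 [B]  L=[0]  R=[·]  -> 1
val_2 [BB]  L=[0, 1]  R=[·]  -> 2
val_3 [BBB]  L=[0, 1, 2]  R=[·]  -> 3
val_4 [BBBR]  L=[0, 1, 2]  R=[3]  -> 5/2
val_5 [BBBRR]  L=[0, 1, 2]  R=[5/2, 3]  -> 9/4
val_6 [BBBRRB]  L=[0, 1, 2, 9/4]  R=[5/2, 3]  -> 19/8
val_7 [BBBRRBB]  L=[0, 1, 2, 9/4, 19/8]  R=[5/2, 3]  -> 39/16
val_8 [BBBRRBBB]  L=[0, 1, 2, 9/4, 19/8, 39/16]  R=[5/2, 3]  -> 79/32
val_9 [BBBRRBBBB]  L=[0, 1, 2, 9/4, 19/8, 39/16, 79/32]  R=[5/2, 3]  -> 159/64
val_10 [BBBRRBBBBB]  L=[0, 1, 2, 9/4, 19/8, 39/16, 79/32, 159/64]  R=[5/2, 3]  -> 319/128
val_11 [BBBRRBBBBBB]  L=[0, 1, 2, 9/4, 19/8, 39/16, 79/32, 159/64, 319/128]  R=[5/2, 3]  -> 639/256
val_12 [BBBRRBBBBBBB]  L=[0, 1, 2, 9/4, 19/8, 39/16, 79/32, 159/64, 319/128, 639/256]  R=[5/2, 3]  -> 1279/512
val_13 [BBBRRBBBBBBBB]  L=[0, 1, 2, 9/4, 19/8, 39/16, 79/32, 159/64, 319/128, 639/256, 1279/512]  R=[5/2, 3]  -> 2559/1024
val_14 [BBBRRBBBBBBBBB]  L=[0, 1, 2, 9/4, 19/8, 39/16, 79/32, 159/64, 319/128, 639/256, 1279/512, 2559/1024]  R=[5/2, 3]  -> 5119/2048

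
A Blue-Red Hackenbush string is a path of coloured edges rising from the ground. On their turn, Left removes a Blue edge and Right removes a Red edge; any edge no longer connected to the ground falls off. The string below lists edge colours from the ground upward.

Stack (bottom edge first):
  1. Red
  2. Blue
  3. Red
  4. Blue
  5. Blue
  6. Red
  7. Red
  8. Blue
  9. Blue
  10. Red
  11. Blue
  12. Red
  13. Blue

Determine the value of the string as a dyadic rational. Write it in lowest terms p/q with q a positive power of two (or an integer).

Build val(s[:k]) for k = 1..13, string s = Red Blue Red Blue Blue Red Red Blue Blue Red Blue Red Blue.
val_1 [R]  L=[·]  R=[0]  ⇒ -1
val_2 [RB]  L=[-1]  R=[0]  ⇒ -1/2
val_3 [RBR]  L=[-1]  R=[-1/2 0]  ⇒ -3/4
val_4 [RBRB]  L=[-1 -3/4]  R=[-1/2 0]  ⇒ -5/8
val_5 [RBRBB]  L=[-1 -3/4 -5/8]  R=[-1/2 0]  ⇒ -9/16
val_6 [RBRBBR]  L=[-1 -3/4 -5/8]  R=[-9/16 -1/2 0]  ⇒ -19/32
val_7 [RBRBBRR]  L=[-1 -3/4 -5/8]  R=[-19/32 -9/16 -1/2 0]  ⇒ -39/64
val_8 [RBRBBRRB]  L=[-1 -3/4 -5/8 -39/64]  R=[-19/32 -9/16 -1/2 0]  ⇒ -77/128
val_9 [RBRBBRRBB]  L=[-1 -3/4 -5/8 -39/64 -77/128]  R=[-19/32 -9/16 -1/2 0]  ⇒ -153/256
val_10 [RBRBBRRBBR]  L=[-1 -3/4 -5/8 -39/64 -77/128]  R=[-153/256 -19/32 -9/16 -1/2 0]  ⇒ -307/512
val_11 [RBRBBRRBBRB]  L=[-1 -3/4 -5/8 -39/64 -77/128 -307/512]  R=[-153/256 -19/32 -9/16 -1/2 0]  ⇒ -613/1024
val_12 [RBRBBRRBBRBR]  L=[-1 -3/4 -5/8 -39/64 -77/128 -307/512]  R=[-613/1024 -153/256 -19/32 -9/16 -1/2 0]  ⇒ -1227/2048
val_13 [RBRBBRRBBRBRB]  L=[-1 -3/4 -5/8 -39/64 -77/128 -307/512 -1227/2048]  R=[-613/1024 -153/256 -19/32 -9/16 -1/2 0]  ⇒ -2453/4096

-2453/4096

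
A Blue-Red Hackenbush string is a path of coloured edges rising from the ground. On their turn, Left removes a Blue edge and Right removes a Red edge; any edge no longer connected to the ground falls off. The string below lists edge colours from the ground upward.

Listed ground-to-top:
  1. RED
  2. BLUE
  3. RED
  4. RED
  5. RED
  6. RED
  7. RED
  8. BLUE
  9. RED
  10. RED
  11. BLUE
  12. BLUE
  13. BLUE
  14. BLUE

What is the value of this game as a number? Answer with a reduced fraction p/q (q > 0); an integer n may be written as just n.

-8033/8192

value_1 [R]  L=[∅]  R=[0]  gives -1
value_2 [RB]  L=[-1]  R=[0]  gives -1/2
value_3 [RBR]  L=[-1]  R=[-1/2; 0]  gives -3/4
value_4 [RBRR]  L=[-1]  R=[-3/4; -1/2; 0]  gives -7/8
value_5 [RBRRR]  L=[-1]  R=[-7/8; -3/4; -1/2; 0]  gives -15/16
value_6 [RBRRRR]  L=[-1]  R=[-15/16; -7/8; -3/4; -1/2; 0]  gives -31/32
value_7 [RBRRRRR]  L=[-1]  R=[-31/32; -15/16; -7/8; -3/4; -1/2; 0]  gives -63/64
value_8 [RBRRRRRB]  L=[-1; -63/64]  R=[-31/32; -15/16; -7/8; -3/4; -1/2; 0]  gives -125/128
value_9 [RBRRRRRBR]  L=[-1; -63/64]  R=[-125/128; -31/32; -15/16; -7/8; -3/4; -1/2; 0]  gives -251/256
value_10 [RBRRRRRBRR]  L=[-1; -63/64]  R=[-251/256; -125/128; -31/32; -15/16; -7/8; -3/4; -1/2; 0]  gives -503/512
value_11 [RBRRRRRBRRB]  L=[-1; -63/64; -503/512]  R=[-251/256; -125/128; -31/32; -15/16; -7/8; -3/4; -1/2; 0]  gives -1005/1024
value_12 [RBRRRRRBRRBB]  L=[-1; -63/64; -503/512; -1005/1024]  R=[-251/256; -125/128; -31/32; -15/16; -7/8; -3/4; -1/2; 0]  gives -2009/2048
value_13 [RBRRRRRBRRBBB]  L=[-1; -63/64; -503/512; -1005/1024; -2009/2048]  R=[-251/256; -125/128; -31/32; -15/16; -7/8; -3/4; -1/2; 0]  gives -4017/4096
value_14 [RBRRRRRBRRBBBB]  L=[-1; -63/64; -503/512; -1005/1024; -2009/2048; -4017/4096]  R=[-251/256; -125/128; -31/32; -15/16; -7/8; -3/4; -1/2; 0]  gives -8033/8192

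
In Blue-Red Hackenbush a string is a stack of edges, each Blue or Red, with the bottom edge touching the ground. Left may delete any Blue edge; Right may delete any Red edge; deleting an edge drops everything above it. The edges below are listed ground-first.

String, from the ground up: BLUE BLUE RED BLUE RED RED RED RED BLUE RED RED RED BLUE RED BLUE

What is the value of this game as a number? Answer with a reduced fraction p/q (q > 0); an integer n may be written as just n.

Prefix values for BLUE BLUE RED BLUE RED RED RED RED BLUE RED RED RED BLUE RED BLUE via {L|R} + simplicity:
G_1 [B]  L=[0]  R=[]  = 1
G_2 [BB]  L=[0; 1]  R=[]  = 2
G_3 [BBR]  L=[0; 1]  R=[2]  = 3/2
G_4 [BBRB]  L=[0; 1; 3/2]  R=[2]  = 7/4
G_5 [BBRBR]  L=[0; 1; 3/2]  R=[7/4; 2]  = 13/8
G_6 [BBRBRR]  L=[0; 1; 3/2]  R=[13/8; 7/4; 2]  = 25/16
G_7 [BBRBRRR]  L=[0; 1; 3/2]  R=[25/16; 13/8; 7/4; 2]  = 49/32
G_8 [BBRBRRRR]  L=[0; 1; 3/2]  R=[49/32; 25/16; 13/8; 7/4; 2]  = 97/64
G_9 [BBRBRRRRB]  L=[0; 1; 3/2; 97/64]  R=[49/32; 25/16; 13/8; 7/4; 2]  = 195/128
G_10 [BBRBRRRRBR]  L=[0; 1; 3/2; 97/64]  R=[195/128; 49/32; 25/16; 13/8; 7/4; 2]  = 389/256
G_11 [BBRBRRRRBRR]  L=[0; 1; 3/2; 97/64]  R=[389/256; 195/128; 49/32; 25/16; 13/8; 7/4; 2]  = 777/512
G_12 [BBRBRRRRBRRR]  L=[0; 1; 3/2; 97/64]  R=[777/512; 389/256; 195/128; 49/32; 25/16; 13/8; 7/4; 2]  = 1553/1024
G_13 [BBRBRRRRBRRRB]  L=[0; 1; 3/2; 97/64; 1553/1024]  R=[777/512; 389/256; 195/128; 49/32; 25/16; 13/8; 7/4; 2]  = 3107/2048
G_14 [BBRBRRRRBRRRBR]  L=[0; 1; 3/2; 97/64; 1553/1024]  R=[3107/2048; 777/512; 389/256; 195/128; 49/32; 25/16; 13/8; 7/4; 2]  = 6213/4096
G_15 [BBRBRRRRBRRRBRB]  L=[0; 1; 3/2; 97/64; 1553/1024; 6213/4096]  R=[3107/2048; 777/512; 389/256; 195/128; 49/32; 25/16; 13/8; 7/4; 2]  = 12427/8192

12427/8192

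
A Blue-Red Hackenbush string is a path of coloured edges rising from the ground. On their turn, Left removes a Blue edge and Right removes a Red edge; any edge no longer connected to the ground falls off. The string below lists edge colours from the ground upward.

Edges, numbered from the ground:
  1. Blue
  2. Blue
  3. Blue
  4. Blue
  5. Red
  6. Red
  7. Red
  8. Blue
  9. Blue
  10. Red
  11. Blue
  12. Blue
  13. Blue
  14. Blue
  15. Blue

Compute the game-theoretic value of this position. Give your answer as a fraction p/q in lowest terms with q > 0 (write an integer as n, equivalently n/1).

6591/2048

Build val(s[:k]) for k = 1..15, string s = Blue Blue Blue Blue Red Red Red Blue Blue Red Blue Blue Blue Blue Blue.
val(B) = { 0 |  } ⇒ 1
val(BB) = { 0, 1 |  } ⇒ 2
val(BBB) = { 0, 1, 2 |  } ⇒ 3
val(BBBB) = { 0, 1, 2, 3 |  } ⇒ 4
val(BBBBR) = { 0, 1, 2, 3 | 4 } ⇒ 7/2
val(BBBBRR) = { 0, 1, 2, 3 | 7/2, 4 } ⇒ 13/4
val(BBBBRRR) = { 0, 1, 2, 3 | 13/4, 7/2, 4 } ⇒ 25/8
val(BBBBRRRB) = { 0, 1, 2, 3, 25/8 | 13/4, 7/2, 4 } ⇒ 51/16
val(BBBBRRRBB) = { 0, 1, 2, 3, 25/8, 51/16 | 13/4, 7/2, 4 } ⇒ 103/32
val(BBBBRRRBBR) = { 0, 1, 2, 3, 25/8, 51/16 | 103/32, 13/4, 7/2, 4 } ⇒ 205/64
val(BBBBRRRBBRB) = { 0, 1, 2, 3, 25/8, 51/16, 205/64 | 103/32, 13/4, 7/2, 4 } ⇒ 411/128
val(BBBBRRRBBRBB) = { 0, 1, 2, 3, 25/8, 51/16, 205/64, 411/128 | 103/32, 13/4, 7/2, 4 } ⇒ 823/256
val(BBBBRRRBBRBBB) = { 0, 1, 2, 3, 25/8, 51/16, 205/64, 411/128, 823/256 | 103/32, 13/4, 7/2, 4 } ⇒ 1647/512
val(BBBBRRRBBRBBBB) = { 0, 1, 2, 3, 25/8, 51/16, 205/64, 411/128, 823/256, 1647/512 | 103/32, 13/4, 7/2, 4 } ⇒ 3295/1024
val(BBBBRRRBBRBBBBB) = { 0, 1, 2, 3, 25/8, 51/16, 205/64, 411/128, 823/256, 1647/512, 3295/1024 | 103/32, 13/4, 7/2, 4 } ⇒ 6591/2048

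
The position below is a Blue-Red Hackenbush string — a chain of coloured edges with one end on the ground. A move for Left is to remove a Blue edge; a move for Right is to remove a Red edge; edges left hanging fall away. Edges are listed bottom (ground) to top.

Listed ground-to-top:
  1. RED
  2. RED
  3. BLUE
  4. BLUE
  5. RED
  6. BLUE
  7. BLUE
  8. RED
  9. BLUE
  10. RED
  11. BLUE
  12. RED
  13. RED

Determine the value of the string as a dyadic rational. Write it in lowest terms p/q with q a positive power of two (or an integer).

-2647/2048

1 of 13 · R · max L −∞ · min R 0 ⇒ -1
2 of 13 · RR · max L −∞ · min R -1 ⇒ -2
3 of 13 · RRB · max L -2 · min R -1 ⇒ -3/2
4 of 13 · RRBB · max L -3/2 · min R -1 ⇒ -5/4
5 of 13 · RRBBR · max L -3/2 · min R -5/4 ⇒ -11/8
6 of 13 · RRBBRB · max L -11/8 · min R -5/4 ⇒ -21/16
7 of 13 · RRBBRBB · max L -21/16 · min R -5/4 ⇒ -41/32
8 of 13 · RRBBRBBR · max L -21/16 · min R -41/32 ⇒ -83/64
9 of 13 · RRBBRBBRB · max L -83/64 · min R -41/32 ⇒ -165/128
10 of 13 · RRBBRBBRBR · max L -83/64 · min R -165/128 ⇒ -331/256
11 of 13 · RRBBRBBRBRB · max L -331/256 · min R -165/128 ⇒ -661/512
12 of 13 · RRBBRBBRBRBR · max L -331/256 · min R -661/512 ⇒ -1323/1024
13 of 13 · RRBBRBBRBRBRR · max L -331/256 · min R -1323/1024 ⇒ -2647/2048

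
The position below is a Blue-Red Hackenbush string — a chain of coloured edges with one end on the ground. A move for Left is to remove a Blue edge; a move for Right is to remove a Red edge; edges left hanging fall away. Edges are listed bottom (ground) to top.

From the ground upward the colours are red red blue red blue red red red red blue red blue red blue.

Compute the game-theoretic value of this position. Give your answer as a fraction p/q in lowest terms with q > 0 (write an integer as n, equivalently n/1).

r: Left { — }, Right { 0 } so simplest -1
rr: Left { — }, Right { -1; 0 } so simplest -2
rrb: Left { -2 }, Right { -1; 0 } so simplest -3/2
rrbr: Left { -2 }, Right { -3/2; -1; 0 } so simplest -7/4
rrbrb: Left { -2; -7/4 }, Right { -3/2; -1; 0 } so simplest -13/8
rrbrbr: Left { -2; -7/4 }, Right { -13/8; -3/2; -1; 0 } so simplest -27/16
rrbrbrr: Left { -2; -7/4 }, Right { -27/16; -13/8; -3/2; -1; 0 } so simplest -55/32
rrbrbrrr: Left { -2; -7/4 }, Right { -55/32; -27/16; -13/8; -3/2; -1; 0 } so simplest -111/64
rrbrbrrrr: Left { -2; -7/4 }, Right { -111/64; -55/32; -27/16; -13/8; -3/2; -1; 0 } so simplest -223/128
rrbrbrrrrb: Left { -2; -7/4; -223/128 }, Right { -111/64; -55/32; -27/16; -13/8; -3/2; -1; 0 } so simplest -445/256
rrbrbrrrrbr: Left { -2; -7/4; -223/128 }, Right { -445/256; -111/64; -55/32; -27/16; -13/8; -3/2; -1; 0 } so simplest -891/512
rrbrbrrrrbrb: Left { -2; -7/4; -223/128; -891/512 }, Right { -445/256; -111/64; -55/32; -27/16; -13/8; -3/2; -1; 0 } so simplest -1781/1024
rrbrbrrrrbrbr: Left { -2; -7/4; -223/128; -891/512 }, Right { -1781/1024; -445/256; -111/64; -55/32; -27/16; -13/8; -3/2; -1; 0 } so simplest -3563/2048
rrbrbrrrrbrbrb: Left { -2; -7/4; -223/128; -891/512; -3563/2048 }, Right { -1781/1024; -445/256; -111/64; -55/32; -27/16; -13/8; -3/2; -1; 0 } so simplest -7125/4096

-7125/4096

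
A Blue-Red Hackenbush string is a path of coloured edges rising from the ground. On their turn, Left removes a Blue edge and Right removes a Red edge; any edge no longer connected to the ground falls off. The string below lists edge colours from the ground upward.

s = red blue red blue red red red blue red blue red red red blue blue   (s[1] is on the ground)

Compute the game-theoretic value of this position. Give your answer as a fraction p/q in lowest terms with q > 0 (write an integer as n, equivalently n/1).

Prefix values for red blue red blue red red red blue red blue red red red blue blue via {L|R} + simplicity:
edge 1 of 15 (red): { — | 0 } -> -1
edge 2 of 15 (blue): { -1 | 0 } -> -1/2
edge 3 of 15 (red): { -1 | -1/2; 0 } -> -3/4
edge 4 of 15 (blue): { -1; -3/4 | -1/2; 0 } -> -5/8
edge 5 of 15 (red): { -1; -3/4 | -5/8; -1/2; 0 } -> -11/16
edge 6 of 15 (red): { -1; -3/4 | -11/16; -5/8; -1/2; 0 } -> -23/32
edge 7 of 15 (red): { -1; -3/4 | -23/32; -11/16; -5/8; -1/2; 0 } -> -47/64
edge 8 of 15 (blue): { -1; -3/4; -47/64 | -23/32; -11/16; -5/8; -1/2; 0 } -> -93/128
edge 9 of 15 (red): { -1; -3/4; -47/64 | -93/128; -23/32; -11/16; -5/8; -1/2; 0 } -> -187/256
edge 10 of 15 (blue): { -1; -3/4; -47/64; -187/256 | -93/128; -23/32; -11/16; -5/8; -1/2; 0 } -> -373/512
edge 11 of 15 (red): { -1; -3/4; -47/64; -187/256 | -373/512; -93/128; -23/32; -11/16; -5/8; -1/2; 0 } -> -747/1024
edge 12 of 15 (red): { -1; -3/4; -47/64; -187/256 | -747/1024; -373/512; -93/128; -23/32; -11/16; -5/8; -1/2; 0 } -> -1495/2048
edge 13 of 15 (red): { -1; -3/4; -47/64; -187/256 | -1495/2048; -747/1024; -373/512; -93/128; -23/32; -11/16; -5/8; -1/2; 0 } -> -2991/4096
edge 14 of 15 (blue): { -1; -3/4; -47/64; -187/256; -2991/4096 | -1495/2048; -747/1024; -373/512; -93/128; -23/32; -11/16; -5/8; -1/2; 0 } -> -5981/8192
edge 15 of 15 (blue): { -1; -3/4; -47/64; -187/256; -2991/4096; -5981/8192 | -1495/2048; -747/1024; -373/512; -93/128; -23/32; -11/16; -5/8; -1/2; 0 } -> -11961/16384

-11961/16384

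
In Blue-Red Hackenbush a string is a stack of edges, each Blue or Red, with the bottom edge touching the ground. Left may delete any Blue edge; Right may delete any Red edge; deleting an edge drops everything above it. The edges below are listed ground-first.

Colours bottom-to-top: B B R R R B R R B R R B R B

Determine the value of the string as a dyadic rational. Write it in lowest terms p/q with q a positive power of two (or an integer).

val(B) = { 0 | none } = 1
val(BB) = { 0; 1 | none } = 2
val(BBR) = { 0; 1 | 2 } = 3/2
val(BBRR) = { 0; 1 | 3/2; 2 } = 5/4
val(BBRRR) = { 0; 1 | 5/4; 3/2; 2 } = 9/8
val(BBRRRB) = { 0; 1; 9/8 | 5/4; 3/2; 2 } = 19/16
val(BBRRRBR) = { 0; 1; 9/8 | 19/16; 5/4; 3/2; 2 } = 37/32
val(BBRRRBRR) = { 0; 1; 9/8 | 37/32; 19/16; 5/4; 3/2; 2 } = 73/64
val(BBRRRBRRB) = { 0; 1; 9/8; 73/64 | 37/32; 19/16; 5/4; 3/2; 2 } = 147/128
val(BBRRRBRRBR) = { 0; 1; 9/8; 73/64 | 147/128; 37/32; 19/16; 5/4; 3/2; 2 } = 293/256
val(BBRRRBRRBRR) = { 0; 1; 9/8; 73/64 | 293/256; 147/128; 37/32; 19/16; 5/4; 3/2; 2 } = 585/512
val(BBRRRBRRBRRB) = { 0; 1; 9/8; 73/64; 585/512 | 293/256; 147/128; 37/32; 19/16; 5/4; 3/2; 2 } = 1171/1024
val(BBRRRBRRBRRBR) = { 0; 1; 9/8; 73/64; 585/512 | 1171/1024; 293/256; 147/128; 37/32; 19/16; 5/4; 3/2; 2 } = 2341/2048
val(BBRRRBRRBRRBRB) = { 0; 1; 9/8; 73/64; 585/512; 2341/2048 | 1171/1024; 293/256; 147/128; 37/32; 19/16; 5/4; 3/2; 2 } = 4683/4096

4683/4096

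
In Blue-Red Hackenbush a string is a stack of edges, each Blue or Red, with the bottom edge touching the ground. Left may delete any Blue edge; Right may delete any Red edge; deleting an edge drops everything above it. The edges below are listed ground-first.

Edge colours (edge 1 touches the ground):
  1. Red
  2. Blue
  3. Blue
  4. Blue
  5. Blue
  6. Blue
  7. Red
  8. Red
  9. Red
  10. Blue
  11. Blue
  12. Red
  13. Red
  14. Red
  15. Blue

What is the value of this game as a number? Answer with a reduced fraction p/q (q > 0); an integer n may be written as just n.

-925/16384

value(R) = { — | 0 } gives -1
value(RB) = { -1 | 0 } gives -1/2
value(RBB) = { -1; -1/2 | 0 } gives -1/4
value(RBBB) = { -1; -1/2; -1/4 | 0 } gives -1/8
value(RBBBB) = { -1; -1/2; -1/4; -1/8 | 0 } gives -1/16
value(RBBBBB) = { -1; -1/2; -1/4; -1/8; -1/16 | 0 } gives -1/32
value(RBBBBBR) = { -1; -1/2; -1/4; -1/8; -1/16 | -1/32; 0 } gives -3/64
value(RBBBBBRR) = { -1; -1/2; -1/4; -1/8; -1/16 | -3/64; -1/32; 0 } gives -7/128
value(RBBBBBRRR) = { -1; -1/2; -1/4; -1/8; -1/16 | -7/128; -3/64; -1/32; 0 } gives -15/256
value(RBBBBBRRRB) = { -1; -1/2; -1/4; -1/8; -1/16; -15/256 | -7/128; -3/64; -1/32; 0 } gives -29/512
value(RBBBBBRRRBB) = { -1; -1/2; -1/4; -1/8; -1/16; -15/256; -29/512 | -7/128; -3/64; -1/32; 0 } gives -57/1024
value(RBBBBBRRRBBR) = { -1; -1/2; -1/4; -1/8; -1/16; -15/256; -29/512 | -57/1024; -7/128; -3/64; -1/32; 0 } gives -115/2048
value(RBBBBBRRRBBRR) = { -1; -1/2; -1/4; -1/8; -1/16; -15/256; -29/512 | -115/2048; -57/1024; -7/128; -3/64; -1/32; 0 } gives -231/4096
value(RBBBBBRRRBBRRR) = { -1; -1/2; -1/4; -1/8; -1/16; -15/256; -29/512 | -231/4096; -115/2048; -57/1024; -7/128; -3/64; -1/32; 0 } gives -463/8192
value(RBBBBBRRRBBRRRB) = { -1; -1/2; -1/4; -1/8; -1/16; -15/256; -29/512; -463/8192 | -231/4096; -115/2048; -57/1024; -7/128; -3/64; -1/32; 0 } gives -925/16384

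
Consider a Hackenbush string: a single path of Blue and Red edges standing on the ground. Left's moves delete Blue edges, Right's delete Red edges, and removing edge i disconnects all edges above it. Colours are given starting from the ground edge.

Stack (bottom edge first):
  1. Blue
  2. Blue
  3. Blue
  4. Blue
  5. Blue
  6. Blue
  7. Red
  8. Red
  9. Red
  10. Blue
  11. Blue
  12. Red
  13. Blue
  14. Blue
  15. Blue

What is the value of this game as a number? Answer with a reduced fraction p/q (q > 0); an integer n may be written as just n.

2671/512

Recurse on prefixes of the 15-edge string Blue Blue Blue Blue Blue Blue Red Red Red Blue Blue Red Blue Blue Blue:
edge 1 of 15 (Blue): { 0 | ∅ } → 1
edge 2 of 15 (Blue): { 0, 1 | ∅ } → 2
edge 3 of 15 (Blue): { 0, 1, 2 | ∅ } → 3
edge 4 of 15 (Blue): { 0, 1, 2, 3 | ∅ } → 4
edge 5 of 15 (Blue): { 0, 1, 2, 3, 4 | ∅ } → 5
edge 6 of 15 (Blue): { 0, 1, 2, 3, 4, 5 | ∅ } → 6
edge 7 of 15 (Red): { 0, 1, 2, 3, 4, 5 | 6 } → 11/2
edge 8 of 15 (Red): { 0, 1, 2, 3, 4, 5 | 11/2, 6 } → 21/4
edge 9 of 15 (Red): { 0, 1, 2, 3, 4, 5 | 21/4, 11/2, 6 } → 41/8
edge 10 of 15 (Blue): { 0, 1, 2, 3, 4, 5, 41/8 | 21/4, 11/2, 6 } → 83/16
edge 11 of 15 (Blue): { 0, 1, 2, 3, 4, 5, 41/8, 83/16 | 21/4, 11/2, 6 } → 167/32
edge 12 of 15 (Red): { 0, 1, 2, 3, 4, 5, 41/8, 83/16 | 167/32, 21/4, 11/2, 6 } → 333/64
edge 13 of 15 (Blue): { 0, 1, 2, 3, 4, 5, 41/8, 83/16, 333/64 | 167/32, 21/4, 11/2, 6 } → 667/128
edge 14 of 15 (Blue): { 0, 1, 2, 3, 4, 5, 41/8, 83/16, 333/64, 667/128 | 167/32, 21/4, 11/2, 6 } → 1335/256
edge 15 of 15 (Blue): { 0, 1, 2, 3, 4, 5, 41/8, 83/16, 333/64, 667/128, 1335/256 | 167/32, 21/4, 11/2, 6 } → 2671/512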